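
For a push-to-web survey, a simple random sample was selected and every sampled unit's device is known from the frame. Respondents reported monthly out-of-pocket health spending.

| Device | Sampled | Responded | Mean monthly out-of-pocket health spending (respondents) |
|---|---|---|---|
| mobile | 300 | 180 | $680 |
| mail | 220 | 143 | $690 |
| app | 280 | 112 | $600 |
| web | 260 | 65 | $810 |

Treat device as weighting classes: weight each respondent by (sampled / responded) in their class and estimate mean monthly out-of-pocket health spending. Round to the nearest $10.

Class response rates: mobile 180/300 = 60%, mail 143/220 = 65%, app 112/280 = 40%, web 65/260 = 25%.
Inverse-response-rate weighting restores each class to its sampled count, so class totals weight by n_sampled:
  mobile: 300 × 680 = 204,000
  mail: 220 × 690 = 151,800
  app: 280 × 600 = 168,000
  web: 260 × 810 = 210,600
Adjusted estimate = 734,400 / 1,060 = 692.83 → $690.

$690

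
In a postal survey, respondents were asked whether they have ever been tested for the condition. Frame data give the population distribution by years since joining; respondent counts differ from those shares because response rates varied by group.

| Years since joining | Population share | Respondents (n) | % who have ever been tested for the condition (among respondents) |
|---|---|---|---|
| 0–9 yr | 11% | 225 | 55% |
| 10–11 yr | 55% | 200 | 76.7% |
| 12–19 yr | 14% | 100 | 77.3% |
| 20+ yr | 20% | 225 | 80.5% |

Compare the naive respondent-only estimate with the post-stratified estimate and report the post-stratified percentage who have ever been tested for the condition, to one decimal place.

75.2%

Without adjustment, the pooled respondent share is:
  (225/750)×55 + (200/750)×76.7 + (100/750)×77.3 + (225/750)×80.5 = 71.41%
Reweighting by population years since joining shares:
  0.11×55 + 0.55×76.7 + 0.14×77.3 + 0.2×80.5 = 75.157%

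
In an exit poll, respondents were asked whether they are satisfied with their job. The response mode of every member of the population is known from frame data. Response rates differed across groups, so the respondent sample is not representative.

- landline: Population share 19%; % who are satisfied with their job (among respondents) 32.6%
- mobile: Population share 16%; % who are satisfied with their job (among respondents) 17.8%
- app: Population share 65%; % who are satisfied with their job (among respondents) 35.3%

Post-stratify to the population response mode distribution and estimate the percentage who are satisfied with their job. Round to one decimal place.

32.0%

Post-stratification weights by population share, not respondent share:
  landline: 0.19 × 32.6 = 6.194
  mobile: 0.16 × 17.8 = 2.848
  app: 0.65 × 35.3 = 22.945
Post-stratified estimate = 31.987 → 32.0%.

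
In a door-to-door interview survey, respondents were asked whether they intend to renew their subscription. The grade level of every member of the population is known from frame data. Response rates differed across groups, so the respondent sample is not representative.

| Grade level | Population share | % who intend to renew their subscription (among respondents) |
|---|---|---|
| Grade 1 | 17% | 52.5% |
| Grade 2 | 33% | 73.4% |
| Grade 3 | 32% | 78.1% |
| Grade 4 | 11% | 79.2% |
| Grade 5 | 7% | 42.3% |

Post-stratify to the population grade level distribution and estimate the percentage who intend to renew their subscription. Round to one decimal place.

69.8%

Weight each group's respondent value by its population share:
  Grade 1: 0.17 × 52.5 = 8.925
  Grade 2: 0.33 × 73.4 = 24.222
  Grade 3: 0.32 × 78.1 = 24.992
  Grade 4: 0.11 × 79.2 = 8.712
  Grade 5: 0.07 × 42.3 = 2.961
Post-stratified estimate = 69.812 → 69.8%.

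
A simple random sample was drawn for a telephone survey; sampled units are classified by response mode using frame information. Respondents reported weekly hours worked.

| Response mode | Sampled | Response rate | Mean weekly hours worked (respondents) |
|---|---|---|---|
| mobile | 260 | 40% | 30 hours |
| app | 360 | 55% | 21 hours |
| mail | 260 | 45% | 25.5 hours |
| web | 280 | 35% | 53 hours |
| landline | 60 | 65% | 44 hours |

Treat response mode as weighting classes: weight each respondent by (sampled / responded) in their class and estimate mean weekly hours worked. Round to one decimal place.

32.4

Inverse-response-rate weighting restores each class to its sampled count, so class totals weight by n_sampled:
  mobile: 260 × 30 = 7800
  app: 360 × 21 = 7560
  mail: 260 × 25.5 = 6630
  web: 280 × 53 = 14,840
  landline: 60 × 44 = 2640
Adjusted estimate = 39,470 / 1,220 = 32.3525 → 32.4.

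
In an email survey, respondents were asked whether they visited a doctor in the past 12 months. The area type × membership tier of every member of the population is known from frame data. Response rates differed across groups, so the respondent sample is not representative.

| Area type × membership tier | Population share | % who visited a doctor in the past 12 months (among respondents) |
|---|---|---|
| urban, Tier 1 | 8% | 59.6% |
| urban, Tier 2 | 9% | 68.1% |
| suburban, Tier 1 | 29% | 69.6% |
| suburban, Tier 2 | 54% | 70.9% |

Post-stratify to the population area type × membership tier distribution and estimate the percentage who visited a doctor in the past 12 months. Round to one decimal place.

69.4%

Weight each group's respondent value by its population share:
  urban, Tier 1: 0.08 × 59.6 = 4.768
  urban, Tier 2: 0.09 × 68.1 = 6.129
  suburban, Tier 1: 0.29 × 69.6 = 20.184
  suburban, Tier 2: 0.54 × 70.9 = 38.286
Post-stratified estimate = 69.367 → 69.4%.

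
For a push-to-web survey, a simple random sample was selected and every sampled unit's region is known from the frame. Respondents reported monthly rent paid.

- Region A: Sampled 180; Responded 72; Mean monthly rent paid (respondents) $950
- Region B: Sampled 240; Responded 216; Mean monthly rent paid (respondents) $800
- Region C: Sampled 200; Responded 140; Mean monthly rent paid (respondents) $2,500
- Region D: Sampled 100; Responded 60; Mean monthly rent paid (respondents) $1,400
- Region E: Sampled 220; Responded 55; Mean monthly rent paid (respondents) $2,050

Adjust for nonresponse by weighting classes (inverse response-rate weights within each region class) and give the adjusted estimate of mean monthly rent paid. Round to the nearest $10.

$1,550

Response rates by class: Region A 72/180 = 40%, Region B 216/240 = 90%, Region C 140/200 = 70%, Region D 60/100 = 60%, Region E 55/220 = 25%.
Each respondent's weight = sampled/responded in their class; summing within a class gives n_sampled, so:
  Region A: 180 × 950 = 171,000
  Region B: 240 × 800 = 192,000
  Region C: 200 × 2500 = 500,000
  Region D: 100 × 1400 = 140,000
  Region E: 220 × 2050 = 451,000
Adjusted estimate = 1,454,000 / 940 = 1546.81 → $1,550.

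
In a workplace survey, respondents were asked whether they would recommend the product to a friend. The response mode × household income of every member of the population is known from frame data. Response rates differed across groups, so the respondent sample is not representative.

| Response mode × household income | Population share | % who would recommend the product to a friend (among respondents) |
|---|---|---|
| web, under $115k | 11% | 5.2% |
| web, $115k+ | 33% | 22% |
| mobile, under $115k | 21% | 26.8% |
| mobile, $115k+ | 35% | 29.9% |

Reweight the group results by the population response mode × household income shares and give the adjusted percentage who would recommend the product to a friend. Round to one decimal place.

Weight each group's respondent value by its population share:
  web, under $115k: 0.11 × 5.2 = 0.572
  web, $115k+: 0.33 × 22 = 7.26
  mobile, under $115k: 0.21 × 26.8 = 5.628
  mobile, $115k+: 0.35 × 29.9 = 10.465
Post-stratified estimate = 23.925 → 23.9%.

23.9%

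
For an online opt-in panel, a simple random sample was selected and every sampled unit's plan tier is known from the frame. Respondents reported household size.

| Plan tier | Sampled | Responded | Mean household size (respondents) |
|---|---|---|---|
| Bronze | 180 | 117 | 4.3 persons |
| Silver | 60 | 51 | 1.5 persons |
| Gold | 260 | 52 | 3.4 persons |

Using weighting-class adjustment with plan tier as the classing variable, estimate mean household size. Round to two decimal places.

3.50

Response rates by class: Bronze 117/180 = 65%, Silver 51/60 = 85%, Gold 52/260 = 20%.
With weight = n_sampled/n_responded per class, the weighted class total is n_sampled:
  Bronze: 180 × 4.3 = 774
  Silver: 60 × 1.5 = 90
  Gold: 260 × 3.4 = 884
Adjusted estimate = 1748 / 500 = 3.496 → 3.50.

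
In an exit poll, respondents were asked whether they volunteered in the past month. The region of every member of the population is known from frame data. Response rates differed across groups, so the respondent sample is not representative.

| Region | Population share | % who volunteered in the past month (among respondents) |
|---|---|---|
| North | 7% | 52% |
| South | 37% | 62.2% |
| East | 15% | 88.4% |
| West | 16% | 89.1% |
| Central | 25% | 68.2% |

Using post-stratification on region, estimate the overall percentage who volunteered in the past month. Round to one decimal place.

Each cell contributes population-share × respondent value:
  North: 0.07 × 52 = 3.64
  South: 0.37 × 62.2 = 23.014
  East: 0.15 × 88.4 = 13.26
  West: 0.16 × 89.1 = 14.256
  Central: 0.25 × 68.2 = 17.05
Post-stratified estimate = 71.22 → 71.2%.

71.2%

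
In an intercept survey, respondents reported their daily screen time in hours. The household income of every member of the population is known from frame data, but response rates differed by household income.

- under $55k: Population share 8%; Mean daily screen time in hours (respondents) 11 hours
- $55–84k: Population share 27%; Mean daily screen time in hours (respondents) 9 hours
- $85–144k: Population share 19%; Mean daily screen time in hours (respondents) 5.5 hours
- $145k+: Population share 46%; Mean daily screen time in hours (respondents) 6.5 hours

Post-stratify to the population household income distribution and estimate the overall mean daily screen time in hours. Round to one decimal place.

7.3

Post-stratification weights by population share, not respondent share:
  under $55k: 0.08 × 11 = 0.88
  $55–84k: 0.27 × 9 = 2.43
  $85–144k: 0.19 × 5.5 = 1.045
  $145k+: 0.46 × 6.5 = 2.99
Post-stratified estimate = 7.345 → 7.3.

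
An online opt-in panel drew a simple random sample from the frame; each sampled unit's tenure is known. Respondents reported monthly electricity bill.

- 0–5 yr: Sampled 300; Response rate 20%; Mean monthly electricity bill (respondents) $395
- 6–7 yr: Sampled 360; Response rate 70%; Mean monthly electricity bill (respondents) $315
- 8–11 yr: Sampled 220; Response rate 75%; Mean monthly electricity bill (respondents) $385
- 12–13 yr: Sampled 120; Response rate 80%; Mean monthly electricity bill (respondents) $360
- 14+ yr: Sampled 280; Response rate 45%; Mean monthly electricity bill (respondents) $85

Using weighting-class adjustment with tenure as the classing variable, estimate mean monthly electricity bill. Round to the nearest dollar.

$300

With weight = n_sampled/n_responded per class, the weighted class total is n_sampled:
  0–5 yr: 300 × 395 = 118,500
  6–7 yr: 360 × 315 = 113,400
  8–11 yr: 220 × 385 = 84,700
  12–13 yr: 120 × 360 = 43,200
  14+ yr: 280 × 85 = 23,800
Adjusted estimate = 383,600 / 1,280 = 299.688 → $300.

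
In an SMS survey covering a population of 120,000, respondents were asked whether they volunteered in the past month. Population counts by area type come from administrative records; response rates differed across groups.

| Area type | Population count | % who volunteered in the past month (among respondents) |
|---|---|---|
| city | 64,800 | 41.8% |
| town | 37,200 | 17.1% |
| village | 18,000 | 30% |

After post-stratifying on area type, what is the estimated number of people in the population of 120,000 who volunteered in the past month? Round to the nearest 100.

38,800

Estimated count per cell = population count × respondent percentage:
  city: 64,800 × 41.8% = 27086.4
  town: 37,200 × 17.1% = 6361.2
  village: 18,000 × 30% = 5400
Estimated total = 38847.6 → 38,800.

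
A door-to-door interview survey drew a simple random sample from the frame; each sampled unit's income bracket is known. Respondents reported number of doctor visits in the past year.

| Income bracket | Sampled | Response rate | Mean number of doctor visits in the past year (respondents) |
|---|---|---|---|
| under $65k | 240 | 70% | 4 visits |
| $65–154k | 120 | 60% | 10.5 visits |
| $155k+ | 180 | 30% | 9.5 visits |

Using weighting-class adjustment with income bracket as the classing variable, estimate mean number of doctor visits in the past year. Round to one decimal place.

With weight = n_sampled/n_responded per class, the weighted class total is n_sampled:
  under $65k: 240 × 4 = 960
  $65–154k: 120 × 10.5 = 1260
  $155k+: 180 × 9.5 = 1710
Adjusted estimate = 3930 / 540 = 7.27778 → 7.3.

7.3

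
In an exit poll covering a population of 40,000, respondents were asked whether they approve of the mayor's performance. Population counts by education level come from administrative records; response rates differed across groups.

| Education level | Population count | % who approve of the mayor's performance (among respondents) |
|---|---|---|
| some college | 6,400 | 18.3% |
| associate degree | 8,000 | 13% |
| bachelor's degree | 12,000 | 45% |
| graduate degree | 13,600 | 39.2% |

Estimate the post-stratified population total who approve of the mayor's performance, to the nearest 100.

12,900

Each cell contributes its population count × the respondent rate:
  some college: 6,400 × 18.3% = 1171.2
  associate degree: 8,000 × 13% = 1040
  bachelor's degree: 12,000 × 45% = 5400
  graduate degree: 13,600 × 39.2% = 5331.2
Estimated total = 12942.4 → 12,900.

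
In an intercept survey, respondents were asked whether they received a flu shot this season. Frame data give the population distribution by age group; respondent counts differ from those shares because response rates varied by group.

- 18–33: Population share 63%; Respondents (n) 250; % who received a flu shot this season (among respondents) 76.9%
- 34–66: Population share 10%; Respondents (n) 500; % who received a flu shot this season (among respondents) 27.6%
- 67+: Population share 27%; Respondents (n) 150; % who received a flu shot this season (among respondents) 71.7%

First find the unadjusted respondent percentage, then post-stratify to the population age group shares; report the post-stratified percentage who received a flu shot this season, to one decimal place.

70.6%

Without adjustment, the pooled respondent share is:
  (250/900)×76.9 + (500/900)×27.6 + (150/900)×71.7 = 48.6444%
Post-stratified estimate weights by population shares:
  0.63×76.9 + 0.1×27.6 + 0.27×71.7 = 70.566%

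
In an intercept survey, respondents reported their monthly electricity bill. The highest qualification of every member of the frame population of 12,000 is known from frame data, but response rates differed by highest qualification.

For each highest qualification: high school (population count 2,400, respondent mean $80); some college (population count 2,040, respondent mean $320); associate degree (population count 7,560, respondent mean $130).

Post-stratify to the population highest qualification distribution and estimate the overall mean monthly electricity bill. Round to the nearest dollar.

$152

Post-stratification weights by population share, not respondent share:
  high school: (2,400/12,000) × 80 = 16
  some college: (2,040/12,000) × 320 = 54.4
  associate degree: (7,560/12,000) × 130 = 81.9
Post-stratified estimate = 152.3 → $152.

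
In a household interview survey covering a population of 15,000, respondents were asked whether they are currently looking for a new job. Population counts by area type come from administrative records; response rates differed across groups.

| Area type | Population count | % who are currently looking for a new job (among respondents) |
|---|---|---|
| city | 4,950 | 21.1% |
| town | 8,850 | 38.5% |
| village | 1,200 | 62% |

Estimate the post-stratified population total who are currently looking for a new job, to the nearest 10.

Each cell contributes its population count × the respondent rate:
  city: 4,950 × 21.1% = 1044.45
  town: 8,850 × 38.5% = 3407.25
  village: 1,200 × 62% = 744
Estimated total = 5195.7 → 5,200.

5,200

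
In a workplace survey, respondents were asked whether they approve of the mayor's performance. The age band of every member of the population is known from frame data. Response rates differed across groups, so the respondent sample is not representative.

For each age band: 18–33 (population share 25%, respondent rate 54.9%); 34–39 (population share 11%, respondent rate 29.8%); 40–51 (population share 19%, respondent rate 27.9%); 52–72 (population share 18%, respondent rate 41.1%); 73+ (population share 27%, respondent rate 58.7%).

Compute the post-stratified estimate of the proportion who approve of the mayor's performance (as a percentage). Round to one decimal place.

Post-stratification weights by population share, not respondent share:
  18–33: 0.25 × 54.9 = 13.725
  34–39: 0.11 × 29.8 = 3.278
  40–51: 0.19 × 27.9 = 5.301
  52–72: 0.18 × 41.1 = 7.398
  73+: 0.27 × 58.7 = 15.849
Post-stratified estimate = 45.551 → 45.6%.

45.6%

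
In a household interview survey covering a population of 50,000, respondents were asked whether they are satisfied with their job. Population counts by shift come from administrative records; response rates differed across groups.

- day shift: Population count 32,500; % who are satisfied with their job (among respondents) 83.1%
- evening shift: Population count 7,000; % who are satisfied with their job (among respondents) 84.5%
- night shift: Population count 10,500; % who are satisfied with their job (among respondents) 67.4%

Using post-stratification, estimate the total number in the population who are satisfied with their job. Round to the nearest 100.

Estimated count per cell = population count × respondent percentage:
  day shift: 32,500 × 83.1% = 27007.5
  evening shift: 7,000 × 84.5% = 5915
  night shift: 10,500 × 67.4% = 7077
Estimated total = 39999.5 → 40,000.

40,000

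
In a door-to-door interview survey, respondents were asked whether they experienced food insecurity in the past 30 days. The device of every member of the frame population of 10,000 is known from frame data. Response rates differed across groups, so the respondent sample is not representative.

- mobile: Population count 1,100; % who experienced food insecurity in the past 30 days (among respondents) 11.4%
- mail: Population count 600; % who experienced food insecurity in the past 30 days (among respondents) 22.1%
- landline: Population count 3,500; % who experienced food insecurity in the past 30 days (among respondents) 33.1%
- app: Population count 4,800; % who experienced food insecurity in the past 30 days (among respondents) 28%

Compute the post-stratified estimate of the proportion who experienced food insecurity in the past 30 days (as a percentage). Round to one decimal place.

27.6%

Weight each group's respondent value by its population share:
  mobile: (1,100/10,000) × 11.4 = 1.254
  mail: (600/10,000) × 22.1 = 1.326
  landline: (3,500/10,000) × 33.1 = 11.585
  app: (4,800/10,000) × 28 = 13.44
Post-stratified estimate = 27.605 → 27.6%.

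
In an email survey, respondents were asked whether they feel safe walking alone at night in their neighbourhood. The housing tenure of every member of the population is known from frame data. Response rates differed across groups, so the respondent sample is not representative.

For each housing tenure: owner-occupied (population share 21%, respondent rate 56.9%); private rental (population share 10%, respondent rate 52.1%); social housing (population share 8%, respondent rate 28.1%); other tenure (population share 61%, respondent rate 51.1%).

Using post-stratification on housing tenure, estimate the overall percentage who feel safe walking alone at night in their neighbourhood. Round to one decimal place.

50.6%

Reweight to the known housing tenure distribution:
  owner-occupied: 0.21 × 56.9 = 11.949
  private rental: 0.1 × 52.1 = 5.21
  social housing: 0.08 × 28.1 = 2.248
  other tenure: 0.61 × 51.1 = 31.171
Post-stratified estimate = 50.578 → 50.6%.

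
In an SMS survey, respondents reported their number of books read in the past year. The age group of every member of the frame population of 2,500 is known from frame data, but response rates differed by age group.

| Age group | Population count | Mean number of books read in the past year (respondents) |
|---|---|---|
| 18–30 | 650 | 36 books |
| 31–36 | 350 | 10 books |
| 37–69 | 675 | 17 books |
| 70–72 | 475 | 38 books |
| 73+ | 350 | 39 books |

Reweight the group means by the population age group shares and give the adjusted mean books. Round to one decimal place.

28.0

Weight each group's respondent value by its population share:
  18–30: (650/2,500) × 36 = 9.36
  31–36: (350/2,500) × 10 = 1.4
  37–69: (675/2,500) × 17 = 4.59
  70–72: (475/2,500) × 38 = 7.22
  73+: (350/2,500) × 39 = 5.46
Post-stratified estimate = 28.03 → 28.0.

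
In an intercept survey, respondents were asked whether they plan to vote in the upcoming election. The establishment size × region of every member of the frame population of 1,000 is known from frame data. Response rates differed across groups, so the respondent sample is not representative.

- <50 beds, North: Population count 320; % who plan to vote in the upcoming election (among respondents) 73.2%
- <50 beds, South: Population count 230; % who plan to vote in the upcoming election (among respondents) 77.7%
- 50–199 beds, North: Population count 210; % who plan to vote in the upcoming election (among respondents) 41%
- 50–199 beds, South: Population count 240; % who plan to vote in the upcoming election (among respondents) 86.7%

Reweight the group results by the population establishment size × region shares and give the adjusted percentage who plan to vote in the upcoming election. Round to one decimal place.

Post-stratification weights by population share, not respondent share:
  <50 beds, North: (320/1,000) × 73.2 = 23.424
  <50 beds, South: (230/1,000) × 77.7 = 17.871
  50–199 beds, North: (210/1,000) × 41 = 8.61
  50–199 beds, South: (240/1,000) × 86.7 = 20.808
Post-stratified estimate = 70.713 → 70.7%.

70.7%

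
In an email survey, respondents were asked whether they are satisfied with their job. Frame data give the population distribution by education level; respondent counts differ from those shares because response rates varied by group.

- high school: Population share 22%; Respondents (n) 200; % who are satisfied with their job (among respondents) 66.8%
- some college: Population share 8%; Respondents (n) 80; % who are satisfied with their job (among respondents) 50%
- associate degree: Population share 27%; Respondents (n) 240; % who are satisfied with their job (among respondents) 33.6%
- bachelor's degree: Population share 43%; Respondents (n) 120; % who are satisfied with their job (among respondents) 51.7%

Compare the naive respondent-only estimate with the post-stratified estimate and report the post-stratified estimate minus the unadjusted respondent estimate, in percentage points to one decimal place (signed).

+0.6 percentage points

Naive respondent-only estimate (weights = respondent counts):
  (200/640)×66.8 + (80/640)×50 + (240/640)×33.6 + (120/640)×51.7 = 49.4188%
Reweighting by population education level shares:
  0.22×66.8 + 0.08×50 + 0.27×33.6 + 0.43×51.7 = 49.999%
Difference = 49.999 − 49.4188 = 0.5802 pp.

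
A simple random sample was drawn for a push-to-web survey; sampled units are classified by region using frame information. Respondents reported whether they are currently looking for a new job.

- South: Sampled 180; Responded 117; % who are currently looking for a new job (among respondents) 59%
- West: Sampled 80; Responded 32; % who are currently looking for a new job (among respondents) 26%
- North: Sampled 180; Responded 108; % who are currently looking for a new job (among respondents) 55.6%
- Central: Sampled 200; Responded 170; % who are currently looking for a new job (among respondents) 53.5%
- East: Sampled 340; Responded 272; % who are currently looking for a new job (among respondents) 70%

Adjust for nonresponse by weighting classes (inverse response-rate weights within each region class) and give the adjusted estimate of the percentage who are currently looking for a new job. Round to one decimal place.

Class response rates: South 117/180 = 65%, West 32/80 = 40%, North 108/180 = 60%, Central 170/200 = 85%, East 272/340 = 80%.
Each respondent's weight = sampled/responded in their class; summing within a class gives n_sampled, so:
  South: 180 × 59 = 10,620
  West: 80 × 26 = 2080
  North: 180 × 55.6 = 10,008
  Central: 200 × 53.5 = 10,700
  East: 340 × 70 = 23,800
Adjusted estimate = 57,208 / 980 = 58.3755 → 58.4%.

58.4%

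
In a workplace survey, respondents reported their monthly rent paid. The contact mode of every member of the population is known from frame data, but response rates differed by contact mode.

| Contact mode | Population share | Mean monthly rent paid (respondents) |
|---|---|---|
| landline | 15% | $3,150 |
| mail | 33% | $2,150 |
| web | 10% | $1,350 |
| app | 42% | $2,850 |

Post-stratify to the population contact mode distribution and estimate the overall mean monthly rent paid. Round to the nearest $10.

$2,510

Weight each group's respondent value by its population share:
  landline: 0.15 × 3150 = 472.5
  mail: 0.33 × 2150 = 709.5
  web: 0.1 × 1350 = 135
  app: 0.42 × 2850 = 1197
Post-stratified estimate = 2514 → $2,510.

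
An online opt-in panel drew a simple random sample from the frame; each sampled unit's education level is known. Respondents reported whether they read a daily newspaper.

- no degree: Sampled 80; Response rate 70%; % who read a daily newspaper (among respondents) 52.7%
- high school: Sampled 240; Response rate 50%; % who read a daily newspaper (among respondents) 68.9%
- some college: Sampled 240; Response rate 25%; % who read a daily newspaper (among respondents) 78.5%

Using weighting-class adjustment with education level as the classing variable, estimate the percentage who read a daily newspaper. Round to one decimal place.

70.7%

Each respondent's weight = sampled/responded in their class; summing within a class gives n_sampled, so:
  no degree: 80 × 52.7 = 4216
  high school: 240 × 68.9 = 16,536
  some college: 240 × 78.5 = 18,840
Adjusted estimate = 39,592 / 560 = 70.7 → 70.7%.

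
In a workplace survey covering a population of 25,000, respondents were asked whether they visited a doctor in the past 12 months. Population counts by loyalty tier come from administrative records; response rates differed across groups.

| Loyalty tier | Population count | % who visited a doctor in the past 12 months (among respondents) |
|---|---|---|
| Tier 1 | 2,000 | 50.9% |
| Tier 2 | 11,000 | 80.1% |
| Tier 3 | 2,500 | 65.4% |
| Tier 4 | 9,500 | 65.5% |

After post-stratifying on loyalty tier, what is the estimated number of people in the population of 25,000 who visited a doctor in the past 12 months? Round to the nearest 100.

Estimated count per cell = population count × respondent percentage:
  Tier 1: 2,000 × 50.9% = 1018
  Tier 2: 11,000 × 80.1% = 8811
  Tier 3: 2,500 × 65.4% = 1635
  Tier 4: 9,500 × 65.5% = 6222.5
Estimated total = 17686.5 → 17,700.

17,700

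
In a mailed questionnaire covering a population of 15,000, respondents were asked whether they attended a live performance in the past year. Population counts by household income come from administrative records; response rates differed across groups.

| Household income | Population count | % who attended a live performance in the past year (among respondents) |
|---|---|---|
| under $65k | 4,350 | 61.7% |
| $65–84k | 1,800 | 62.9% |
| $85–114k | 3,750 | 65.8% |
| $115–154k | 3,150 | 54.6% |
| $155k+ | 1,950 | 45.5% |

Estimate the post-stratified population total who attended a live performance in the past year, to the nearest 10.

Estimated count per cell = population count × respondent percentage:
  under $65k: 4,350 × 61.7% = 2683.95
  $65–84k: 1,800 × 62.9% = 1132.2
  $85–114k: 3,750 × 65.8% = 2467.5
  $115–154k: 3,150 × 54.6% = 1719.9
  $155k+: 1,950 × 45.5% = 887.25
Estimated total = 8890.8 → 8,890.

8,890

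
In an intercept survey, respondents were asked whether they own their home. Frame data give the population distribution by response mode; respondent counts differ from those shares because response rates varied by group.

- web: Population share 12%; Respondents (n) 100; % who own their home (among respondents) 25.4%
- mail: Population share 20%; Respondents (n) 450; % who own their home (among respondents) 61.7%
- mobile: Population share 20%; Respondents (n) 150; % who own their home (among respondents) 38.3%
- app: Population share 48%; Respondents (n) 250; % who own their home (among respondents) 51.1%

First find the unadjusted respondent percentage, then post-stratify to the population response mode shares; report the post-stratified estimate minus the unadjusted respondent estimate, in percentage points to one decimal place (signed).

Without adjustment, the pooled respondent share is:
  (100/950)×25.4 + (450/950)×61.7 + (150/950)×38.3 + (250/950)×51.1 = 51.3947%
Post-stratifying to population shares instead:
  0.12×25.4 + 0.2×61.7 + 0.2×38.3 + 0.48×51.1 = 47.576%
Difference = 47.576 − 51.3947 = -3.8187 pp.

-3.8 percentage points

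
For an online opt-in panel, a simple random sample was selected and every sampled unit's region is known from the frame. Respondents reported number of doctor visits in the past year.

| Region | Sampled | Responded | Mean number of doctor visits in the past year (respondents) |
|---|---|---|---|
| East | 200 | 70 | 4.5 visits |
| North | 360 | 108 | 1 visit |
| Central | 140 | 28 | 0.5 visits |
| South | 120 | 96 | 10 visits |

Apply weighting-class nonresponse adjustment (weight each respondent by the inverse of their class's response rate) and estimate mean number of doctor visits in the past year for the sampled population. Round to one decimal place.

Response rates by class: East 70/200 = 35%, North 108/360 = 30%, Central 28/140 = 20%, South 96/120 = 80%.
With weight = n_sampled/n_responded per class, the weighted class total is n_sampled:
  East: 200 × 4.5 = 900
  North: 360 × 1 = 360
  Central: 140 × 0.5 = 70
  South: 120 × 10 = 1200
Adjusted estimate = 2530 / 820 = 3.08537 → 3.1.

3.1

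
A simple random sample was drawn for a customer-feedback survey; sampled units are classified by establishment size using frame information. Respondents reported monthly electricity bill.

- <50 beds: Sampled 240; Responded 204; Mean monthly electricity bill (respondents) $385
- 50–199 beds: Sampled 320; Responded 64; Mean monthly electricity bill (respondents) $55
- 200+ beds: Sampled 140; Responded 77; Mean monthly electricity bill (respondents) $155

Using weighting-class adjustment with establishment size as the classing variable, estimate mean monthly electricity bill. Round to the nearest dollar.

Response rates by class: <50 beds 204/240 = 85%, 50–199 beds 64/320 = 20%, 200+ beds 77/140 = 55%.
Inverse-response-rate weighting restores each class to its sampled count, so class totals weight by n_sampled:
  <50 beds: 240 × 385 = 92,400
  50–199 beds: 320 × 55 = 17,600
  200+ beds: 140 × 155 = 21,700
Adjusted estimate = 131,700 / 700 = 188.143 → $188.

$188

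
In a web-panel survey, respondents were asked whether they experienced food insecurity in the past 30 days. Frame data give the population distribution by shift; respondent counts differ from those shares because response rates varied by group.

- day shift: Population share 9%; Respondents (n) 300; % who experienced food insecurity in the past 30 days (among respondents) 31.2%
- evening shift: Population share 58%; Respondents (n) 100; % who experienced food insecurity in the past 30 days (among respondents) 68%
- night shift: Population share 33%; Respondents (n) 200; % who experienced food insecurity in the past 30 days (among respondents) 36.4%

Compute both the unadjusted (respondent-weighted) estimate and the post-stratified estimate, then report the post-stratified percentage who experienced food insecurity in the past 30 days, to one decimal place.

54.3%

Without adjustment, the pooled respondent share is:
  (300/600)×31.2 + (100/600)×68 + (200/600)×36.4 = 39.0667%
Post-stratifying to population shares instead:
  0.09×31.2 + 0.58×68 + 0.33×36.4 = 54.26%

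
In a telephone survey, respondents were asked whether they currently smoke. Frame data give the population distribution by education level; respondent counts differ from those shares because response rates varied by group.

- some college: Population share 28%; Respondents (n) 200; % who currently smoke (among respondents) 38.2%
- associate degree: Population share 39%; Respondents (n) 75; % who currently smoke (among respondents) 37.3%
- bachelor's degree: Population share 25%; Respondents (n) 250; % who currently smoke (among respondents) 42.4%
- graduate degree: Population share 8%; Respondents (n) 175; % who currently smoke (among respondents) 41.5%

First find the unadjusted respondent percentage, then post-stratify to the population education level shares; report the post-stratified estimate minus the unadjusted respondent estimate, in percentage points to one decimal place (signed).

-1.3 percentage points

Naive respondent-only estimate (weights = respondent counts):
  (200/700)×38.2 + (75/700)×37.3 + (250/700)×42.4 + (175/700)×41.5 = 40.4286%
Post-stratified estimate weights by population shares:
  0.28×38.2 + 0.39×37.3 + 0.25×42.4 + 0.08×41.5 = 39.163%
Difference = 39.163 − 40.4286 = -1.2656 pp.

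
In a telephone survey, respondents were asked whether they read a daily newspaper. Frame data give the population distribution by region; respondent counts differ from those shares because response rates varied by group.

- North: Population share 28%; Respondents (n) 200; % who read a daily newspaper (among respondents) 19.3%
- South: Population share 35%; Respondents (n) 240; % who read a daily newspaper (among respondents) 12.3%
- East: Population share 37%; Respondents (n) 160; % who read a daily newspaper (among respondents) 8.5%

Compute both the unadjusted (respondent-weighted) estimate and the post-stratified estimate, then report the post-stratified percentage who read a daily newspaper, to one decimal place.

Naive respondent-only estimate (weights = respondent counts):
  (200/600)×19.3 + (240/600)×12.3 + (160/600)×8.5 = 13.62%
Reweighting by population region shares:
  0.28×19.3 + 0.35×12.3 + 0.37×8.5 = 12.854%

12.9%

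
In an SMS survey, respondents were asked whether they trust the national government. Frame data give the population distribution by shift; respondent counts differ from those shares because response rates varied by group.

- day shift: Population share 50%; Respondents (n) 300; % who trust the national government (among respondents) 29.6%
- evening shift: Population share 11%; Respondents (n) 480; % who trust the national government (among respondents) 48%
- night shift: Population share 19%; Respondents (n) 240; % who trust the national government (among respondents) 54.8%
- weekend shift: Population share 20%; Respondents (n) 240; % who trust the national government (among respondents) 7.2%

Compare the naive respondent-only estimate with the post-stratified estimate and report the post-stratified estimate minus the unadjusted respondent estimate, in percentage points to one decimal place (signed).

-5.2 percentage points

Unadjusted (pooled respondent) estimate weights by respondent counts:
  (300/1260)×29.6 + (480/1260)×48 + (240/1260)×54.8 + (240/1260)×7.2 = 37.1429%
Post-stratified estimate weights by population shares:
  0.5×29.6 + 0.11×48 + 0.19×54.8 + 0.2×7.2 = 31.932%
Difference = 31.932 − 37.1429 = -5.2109 pp.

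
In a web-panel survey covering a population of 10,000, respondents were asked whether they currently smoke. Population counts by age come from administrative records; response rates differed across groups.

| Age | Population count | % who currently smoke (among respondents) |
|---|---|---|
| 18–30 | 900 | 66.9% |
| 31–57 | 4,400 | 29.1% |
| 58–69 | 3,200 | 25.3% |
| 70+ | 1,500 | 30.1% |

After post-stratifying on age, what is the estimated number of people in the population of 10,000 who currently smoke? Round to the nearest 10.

3,140

Each cell contributes its population count × the respondent rate:
  18–30: 900 × 66.9% = 602.1
  31–57: 4,400 × 29.1% = 1280.4
  58–69: 3,200 × 25.3% = 809.6
  70+: 1,500 × 30.1% = 451.5
Estimated total = 3143.6 → 3,140.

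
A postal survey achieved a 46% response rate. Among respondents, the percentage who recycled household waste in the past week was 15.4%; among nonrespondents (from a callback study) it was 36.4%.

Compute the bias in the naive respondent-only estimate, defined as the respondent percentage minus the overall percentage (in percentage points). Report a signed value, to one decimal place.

Nonresponse fraction = 1 − 0.46 = 0.54.
Bias = (nonresponse fraction) × (respondent percentage − nonrespondent percentage)
     = 0.54 × (15.4 − 36.4) = 0.54 × -21 = -11.34.

-11.3 percentage points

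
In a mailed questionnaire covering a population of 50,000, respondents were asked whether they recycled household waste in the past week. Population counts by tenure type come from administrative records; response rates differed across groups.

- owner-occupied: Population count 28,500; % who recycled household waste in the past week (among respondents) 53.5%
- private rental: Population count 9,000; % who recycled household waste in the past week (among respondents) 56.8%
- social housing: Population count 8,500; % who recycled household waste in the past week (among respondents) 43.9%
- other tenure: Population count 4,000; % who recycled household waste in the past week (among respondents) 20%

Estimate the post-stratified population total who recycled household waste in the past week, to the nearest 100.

Each cell contributes its population count × the respondent rate:
  owner-occupied: 28,500 × 53.5% = 15247.5
  private rental: 9,000 × 56.8% = 5112
  social housing: 8,500 × 43.9% = 3731.5
  other tenure: 4,000 × 20% = 800
Estimated total = 24,891 → 24,900.

24,900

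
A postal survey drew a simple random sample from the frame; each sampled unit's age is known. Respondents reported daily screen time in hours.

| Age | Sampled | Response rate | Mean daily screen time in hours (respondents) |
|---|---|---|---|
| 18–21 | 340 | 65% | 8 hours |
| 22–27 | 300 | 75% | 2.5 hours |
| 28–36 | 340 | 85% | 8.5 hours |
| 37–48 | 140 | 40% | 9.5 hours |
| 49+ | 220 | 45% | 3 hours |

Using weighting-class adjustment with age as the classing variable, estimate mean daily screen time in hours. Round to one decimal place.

6.2

Inverse-response-rate weighting restores each class to its sampled count, so class totals weight by n_sampled:
  18–21: 340 × 8 = 2720
  22–27: 300 × 2.5 = 750
  28–36: 340 × 8.5 = 2890
  37–48: 140 × 9.5 = 1330
  49+: 220 × 3 = 660
Adjusted estimate = 8350 / 1,340 = 6.23134 → 6.2.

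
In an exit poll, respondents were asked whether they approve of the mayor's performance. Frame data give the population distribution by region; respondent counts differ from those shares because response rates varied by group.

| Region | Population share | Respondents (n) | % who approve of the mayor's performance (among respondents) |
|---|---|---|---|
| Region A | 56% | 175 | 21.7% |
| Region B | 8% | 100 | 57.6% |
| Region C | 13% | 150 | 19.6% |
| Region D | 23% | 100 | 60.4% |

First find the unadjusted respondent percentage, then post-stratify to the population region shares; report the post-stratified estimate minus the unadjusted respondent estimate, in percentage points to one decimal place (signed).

Naive respondent-only estimate (weights = respondent counts):
  (175/525)×21.7 + (100/525)×57.6 + (150/525)×19.6 + (100/525)×60.4 = 35.3095%
Post-stratified estimate weights by population shares:
  0.56×21.7 + 0.08×57.6 + 0.13×19.6 + 0.23×60.4 = 33.2%
Difference = 33.2 − 35.3095 = -2.1095 pp.

-2.1 percentage points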